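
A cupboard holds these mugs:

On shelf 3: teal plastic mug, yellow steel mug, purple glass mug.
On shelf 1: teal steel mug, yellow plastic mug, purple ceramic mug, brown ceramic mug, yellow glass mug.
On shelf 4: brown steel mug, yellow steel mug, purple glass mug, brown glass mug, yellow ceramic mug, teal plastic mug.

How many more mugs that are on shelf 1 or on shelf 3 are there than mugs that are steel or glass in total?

mugs on shelf 1 or on shelf 3: 8.
mugs that are steel or glass: 8.
8 − 8 = 0.

0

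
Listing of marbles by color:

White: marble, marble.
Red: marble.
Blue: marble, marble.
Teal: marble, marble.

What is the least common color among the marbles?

Counts by color: white 2, teal 2, blue 2, red 1.
The minimum is 1, held uniquely by red.

red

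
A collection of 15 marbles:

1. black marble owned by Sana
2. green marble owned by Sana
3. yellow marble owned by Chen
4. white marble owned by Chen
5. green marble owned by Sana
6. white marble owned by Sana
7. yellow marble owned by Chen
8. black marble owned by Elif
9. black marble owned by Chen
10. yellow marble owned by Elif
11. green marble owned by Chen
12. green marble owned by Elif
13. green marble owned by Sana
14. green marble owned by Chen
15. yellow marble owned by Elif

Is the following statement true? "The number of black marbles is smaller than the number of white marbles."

False

|black marbles| = 3.
|white marbles| = 2.
The claim requires 3 < 2, which does not hold.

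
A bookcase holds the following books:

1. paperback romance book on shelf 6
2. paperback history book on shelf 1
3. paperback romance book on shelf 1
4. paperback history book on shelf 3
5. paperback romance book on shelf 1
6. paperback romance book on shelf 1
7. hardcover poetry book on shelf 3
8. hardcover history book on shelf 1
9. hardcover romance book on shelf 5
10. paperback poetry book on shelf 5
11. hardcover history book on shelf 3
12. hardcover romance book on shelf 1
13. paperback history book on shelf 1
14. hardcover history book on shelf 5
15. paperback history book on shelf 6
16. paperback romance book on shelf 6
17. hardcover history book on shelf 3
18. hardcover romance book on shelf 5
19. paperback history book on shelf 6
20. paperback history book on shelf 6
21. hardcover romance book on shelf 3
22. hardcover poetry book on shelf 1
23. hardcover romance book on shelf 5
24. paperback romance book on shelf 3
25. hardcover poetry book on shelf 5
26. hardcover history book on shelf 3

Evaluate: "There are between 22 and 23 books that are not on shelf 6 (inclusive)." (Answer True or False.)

False

books that are not on shelf 6: 21.
The claim requires 22 ≤ 21 ≤ 23, which does not hold.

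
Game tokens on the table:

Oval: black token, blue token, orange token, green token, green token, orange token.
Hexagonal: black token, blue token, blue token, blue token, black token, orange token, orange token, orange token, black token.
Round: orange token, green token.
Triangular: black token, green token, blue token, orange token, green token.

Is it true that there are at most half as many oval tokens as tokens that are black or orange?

There are 6 oval tokens.
There are 12 tokens that are black or orange.
The claim requires 2 × 6 = 12 ≤ 12, which holds.

True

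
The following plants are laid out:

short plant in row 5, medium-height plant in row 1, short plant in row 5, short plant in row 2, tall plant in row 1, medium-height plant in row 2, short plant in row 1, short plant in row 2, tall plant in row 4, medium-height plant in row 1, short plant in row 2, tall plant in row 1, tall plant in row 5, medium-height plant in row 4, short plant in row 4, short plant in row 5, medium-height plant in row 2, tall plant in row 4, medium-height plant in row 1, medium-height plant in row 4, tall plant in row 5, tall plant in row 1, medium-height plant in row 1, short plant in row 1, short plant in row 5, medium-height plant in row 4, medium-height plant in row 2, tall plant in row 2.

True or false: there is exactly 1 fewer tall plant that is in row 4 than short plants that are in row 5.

tall plants in row 4: 2.
short plants in row 5: 4.
The claim requires 4 − 2 (= 2) to equal 1, which does not hold.

False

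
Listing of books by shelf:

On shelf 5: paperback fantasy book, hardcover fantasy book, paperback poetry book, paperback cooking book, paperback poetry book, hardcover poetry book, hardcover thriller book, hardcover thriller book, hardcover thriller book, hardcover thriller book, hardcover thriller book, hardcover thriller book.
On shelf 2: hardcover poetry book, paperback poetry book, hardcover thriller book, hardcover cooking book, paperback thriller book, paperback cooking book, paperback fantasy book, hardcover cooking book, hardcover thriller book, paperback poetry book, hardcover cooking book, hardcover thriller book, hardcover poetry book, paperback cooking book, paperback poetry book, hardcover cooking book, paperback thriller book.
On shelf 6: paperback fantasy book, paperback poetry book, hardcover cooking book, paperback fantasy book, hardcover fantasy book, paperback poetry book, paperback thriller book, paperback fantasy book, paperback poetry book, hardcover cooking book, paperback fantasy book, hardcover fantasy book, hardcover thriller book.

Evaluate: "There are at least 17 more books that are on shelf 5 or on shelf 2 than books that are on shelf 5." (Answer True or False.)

There are 29 books on shelf 5 or on shelf 2.
There are 12 books on shelf 5.
The claim requires 29 − 12 = 17 ≥ 17, which holds.

True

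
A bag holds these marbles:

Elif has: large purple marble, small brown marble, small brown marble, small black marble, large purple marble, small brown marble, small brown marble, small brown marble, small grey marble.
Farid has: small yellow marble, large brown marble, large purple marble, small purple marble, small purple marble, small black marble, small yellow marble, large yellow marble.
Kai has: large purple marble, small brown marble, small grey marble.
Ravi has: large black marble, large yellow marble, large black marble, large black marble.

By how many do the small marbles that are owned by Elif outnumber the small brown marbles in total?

1

small marbles owned by Elif: 7.
small brown marbles: 6.
7 − 6 = 1.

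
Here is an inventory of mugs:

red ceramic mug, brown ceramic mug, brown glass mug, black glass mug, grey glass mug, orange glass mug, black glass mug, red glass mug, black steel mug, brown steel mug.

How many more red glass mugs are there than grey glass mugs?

0

red glass mugs: 1.
grey glass mugs: 1.
1 − 1 = 0.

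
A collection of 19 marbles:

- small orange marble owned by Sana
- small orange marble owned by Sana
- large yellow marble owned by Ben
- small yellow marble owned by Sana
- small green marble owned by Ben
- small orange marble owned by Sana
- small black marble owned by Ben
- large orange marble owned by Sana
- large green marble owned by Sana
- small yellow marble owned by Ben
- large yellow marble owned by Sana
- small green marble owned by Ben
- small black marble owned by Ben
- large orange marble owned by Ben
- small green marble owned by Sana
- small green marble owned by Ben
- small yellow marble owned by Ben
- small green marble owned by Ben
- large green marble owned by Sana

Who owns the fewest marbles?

Counts by owner: Ben→10, Sana→9.
The minimum is 9, held uniquely by Sana.

Sana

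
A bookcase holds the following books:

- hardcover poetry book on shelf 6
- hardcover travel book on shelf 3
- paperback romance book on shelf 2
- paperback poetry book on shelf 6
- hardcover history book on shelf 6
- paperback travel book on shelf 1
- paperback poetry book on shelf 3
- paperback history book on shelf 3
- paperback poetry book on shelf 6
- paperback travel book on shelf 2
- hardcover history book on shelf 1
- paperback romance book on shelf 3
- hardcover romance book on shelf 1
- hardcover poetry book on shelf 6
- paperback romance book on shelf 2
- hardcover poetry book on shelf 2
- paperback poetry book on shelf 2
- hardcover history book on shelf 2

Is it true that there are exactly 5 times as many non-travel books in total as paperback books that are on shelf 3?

There are 15 non-travel books.
There are 3 paperback books on shelf 3.
The claim requires 15 = 5 × 3 = 15, which holds.

True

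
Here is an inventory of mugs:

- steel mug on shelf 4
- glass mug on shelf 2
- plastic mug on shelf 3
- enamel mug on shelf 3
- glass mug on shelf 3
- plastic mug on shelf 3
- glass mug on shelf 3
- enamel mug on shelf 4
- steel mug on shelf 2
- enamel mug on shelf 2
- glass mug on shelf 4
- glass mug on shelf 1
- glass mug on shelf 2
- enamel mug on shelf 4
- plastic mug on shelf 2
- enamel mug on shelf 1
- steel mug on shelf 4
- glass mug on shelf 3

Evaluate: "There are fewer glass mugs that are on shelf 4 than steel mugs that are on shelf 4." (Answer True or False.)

True

glass mugs on shelf 4: 1.
steel mugs on shelf 4: 2.
The claim requires 1 < 2, which holds.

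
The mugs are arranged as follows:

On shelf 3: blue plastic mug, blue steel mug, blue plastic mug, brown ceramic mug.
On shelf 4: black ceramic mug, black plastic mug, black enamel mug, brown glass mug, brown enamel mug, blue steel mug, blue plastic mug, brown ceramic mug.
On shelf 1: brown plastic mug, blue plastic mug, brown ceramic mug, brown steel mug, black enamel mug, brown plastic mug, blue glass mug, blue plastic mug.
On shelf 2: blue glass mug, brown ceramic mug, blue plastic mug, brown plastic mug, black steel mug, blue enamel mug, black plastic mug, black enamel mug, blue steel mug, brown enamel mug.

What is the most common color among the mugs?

Counts by color: blue 12, brown 11, black 7.
The maximum is 12, held uniquely by blue.

blue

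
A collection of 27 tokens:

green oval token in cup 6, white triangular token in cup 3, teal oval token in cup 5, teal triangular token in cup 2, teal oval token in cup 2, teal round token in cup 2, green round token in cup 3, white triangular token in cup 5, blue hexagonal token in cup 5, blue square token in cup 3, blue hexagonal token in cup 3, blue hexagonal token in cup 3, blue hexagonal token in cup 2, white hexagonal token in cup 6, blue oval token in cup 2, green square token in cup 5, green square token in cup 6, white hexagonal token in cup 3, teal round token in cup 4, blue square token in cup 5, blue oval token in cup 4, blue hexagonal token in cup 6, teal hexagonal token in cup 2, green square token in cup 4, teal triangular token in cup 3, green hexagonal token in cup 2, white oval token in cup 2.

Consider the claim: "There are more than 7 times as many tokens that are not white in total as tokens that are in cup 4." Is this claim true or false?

There are 22 tokens that are not white.
There are 3 tokens in cup 4.
The claim requires 22 > 7 × 3 = 21, which holds.

True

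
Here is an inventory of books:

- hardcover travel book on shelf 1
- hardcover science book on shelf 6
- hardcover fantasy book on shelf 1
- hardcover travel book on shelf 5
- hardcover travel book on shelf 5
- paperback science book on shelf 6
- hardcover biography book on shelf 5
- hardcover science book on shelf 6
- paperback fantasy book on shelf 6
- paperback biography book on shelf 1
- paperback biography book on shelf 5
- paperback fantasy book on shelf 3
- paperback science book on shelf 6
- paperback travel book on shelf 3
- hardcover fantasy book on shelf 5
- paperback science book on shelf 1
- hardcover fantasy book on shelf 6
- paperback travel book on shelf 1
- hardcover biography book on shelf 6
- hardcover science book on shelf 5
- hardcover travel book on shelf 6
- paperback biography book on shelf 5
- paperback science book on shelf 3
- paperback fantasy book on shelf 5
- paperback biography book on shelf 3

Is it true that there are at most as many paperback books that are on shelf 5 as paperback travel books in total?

False

There are 3 paperback books on shelf 5.
There are 2 paperback travel books.
The claim requires 3 ≤ 2, which does not hold.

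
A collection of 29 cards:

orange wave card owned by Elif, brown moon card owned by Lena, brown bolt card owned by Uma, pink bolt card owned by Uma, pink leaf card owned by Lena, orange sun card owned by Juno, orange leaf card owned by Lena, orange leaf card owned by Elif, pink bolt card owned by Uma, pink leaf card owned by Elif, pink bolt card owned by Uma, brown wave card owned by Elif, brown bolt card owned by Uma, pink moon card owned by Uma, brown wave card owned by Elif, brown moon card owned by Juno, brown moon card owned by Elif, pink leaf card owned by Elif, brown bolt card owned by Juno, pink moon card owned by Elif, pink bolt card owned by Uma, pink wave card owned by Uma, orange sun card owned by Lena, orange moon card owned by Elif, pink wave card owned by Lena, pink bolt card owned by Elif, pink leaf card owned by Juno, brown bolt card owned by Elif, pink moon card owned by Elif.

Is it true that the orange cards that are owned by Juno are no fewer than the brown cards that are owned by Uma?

|orange cards owned by Juno| = 1.
|brown cards owned by Uma| = 2.
The claim requires 1 ≥ 2, which does not hold.

False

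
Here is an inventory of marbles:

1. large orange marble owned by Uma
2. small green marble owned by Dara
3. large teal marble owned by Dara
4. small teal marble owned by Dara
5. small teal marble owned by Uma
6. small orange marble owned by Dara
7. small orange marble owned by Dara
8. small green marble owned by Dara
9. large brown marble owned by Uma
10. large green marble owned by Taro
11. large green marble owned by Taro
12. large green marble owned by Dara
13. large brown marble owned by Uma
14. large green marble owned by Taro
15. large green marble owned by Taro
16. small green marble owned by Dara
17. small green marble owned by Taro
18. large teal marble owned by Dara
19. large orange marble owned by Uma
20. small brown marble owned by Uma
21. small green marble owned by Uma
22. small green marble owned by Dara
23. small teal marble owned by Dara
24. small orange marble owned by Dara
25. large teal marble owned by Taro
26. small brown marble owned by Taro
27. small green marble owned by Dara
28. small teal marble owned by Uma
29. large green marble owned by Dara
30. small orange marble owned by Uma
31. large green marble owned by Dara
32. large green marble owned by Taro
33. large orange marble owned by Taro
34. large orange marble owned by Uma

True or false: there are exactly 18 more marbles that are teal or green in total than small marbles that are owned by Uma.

|marbles that are teal or green| = 22.
|small marbles owned by Uma| = 5.
The claim requires 22 − 5 (= 17) to equal 18, which does not hold.

False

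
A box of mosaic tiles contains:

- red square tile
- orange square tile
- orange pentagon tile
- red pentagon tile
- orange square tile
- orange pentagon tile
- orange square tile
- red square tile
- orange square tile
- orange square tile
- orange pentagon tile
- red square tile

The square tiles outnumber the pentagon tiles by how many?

square tiles: 8.
pentagon tiles: 4.
8 − 4 = 4.

4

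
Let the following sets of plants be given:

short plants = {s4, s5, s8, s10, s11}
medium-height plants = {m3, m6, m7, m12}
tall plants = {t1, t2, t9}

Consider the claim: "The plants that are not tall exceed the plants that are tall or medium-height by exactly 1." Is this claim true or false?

|plants that are not tall| = 9.
|plants that are tall or medium-height| = 7.
The claim requires 9 − 7 (= 2) to equal 1, which does not hold.

False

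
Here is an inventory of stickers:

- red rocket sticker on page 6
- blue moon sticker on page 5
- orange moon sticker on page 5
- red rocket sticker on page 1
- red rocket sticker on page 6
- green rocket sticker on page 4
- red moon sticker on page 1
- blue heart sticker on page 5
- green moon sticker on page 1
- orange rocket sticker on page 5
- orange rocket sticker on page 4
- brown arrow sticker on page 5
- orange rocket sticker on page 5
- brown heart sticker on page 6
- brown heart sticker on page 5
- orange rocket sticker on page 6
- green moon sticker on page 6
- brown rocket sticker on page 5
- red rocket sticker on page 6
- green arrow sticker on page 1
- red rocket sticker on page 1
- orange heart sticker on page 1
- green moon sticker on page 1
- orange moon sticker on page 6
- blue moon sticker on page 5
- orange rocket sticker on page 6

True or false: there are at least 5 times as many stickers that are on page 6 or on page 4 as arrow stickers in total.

stickers on page 6 or on page 4: 10.
arrow stickers: 2.
The claim requires 10 ≥ 5 × 2 = 10, which holds.

True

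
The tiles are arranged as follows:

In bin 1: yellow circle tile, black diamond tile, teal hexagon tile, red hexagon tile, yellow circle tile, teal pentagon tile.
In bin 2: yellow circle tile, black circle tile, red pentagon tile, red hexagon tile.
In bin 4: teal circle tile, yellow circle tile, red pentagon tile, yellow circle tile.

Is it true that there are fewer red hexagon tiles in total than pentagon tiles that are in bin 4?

False

|red hexagon tiles| = 2.
|pentagon tiles in bin 4| = 1.
The claim requires 2 < 1, which does not hold.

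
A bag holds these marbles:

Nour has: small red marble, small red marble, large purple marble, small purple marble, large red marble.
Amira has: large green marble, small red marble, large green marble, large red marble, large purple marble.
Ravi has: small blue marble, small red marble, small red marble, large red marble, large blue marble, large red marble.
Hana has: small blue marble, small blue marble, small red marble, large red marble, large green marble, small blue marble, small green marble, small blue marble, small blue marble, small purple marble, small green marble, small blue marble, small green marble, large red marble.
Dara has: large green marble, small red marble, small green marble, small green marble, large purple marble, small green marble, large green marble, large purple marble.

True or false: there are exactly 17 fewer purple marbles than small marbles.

False

There are 6 purple marbles.
There are 22 small marbles.
The claim requires 22 − 6 (= 16) to equal 17, which does not hold.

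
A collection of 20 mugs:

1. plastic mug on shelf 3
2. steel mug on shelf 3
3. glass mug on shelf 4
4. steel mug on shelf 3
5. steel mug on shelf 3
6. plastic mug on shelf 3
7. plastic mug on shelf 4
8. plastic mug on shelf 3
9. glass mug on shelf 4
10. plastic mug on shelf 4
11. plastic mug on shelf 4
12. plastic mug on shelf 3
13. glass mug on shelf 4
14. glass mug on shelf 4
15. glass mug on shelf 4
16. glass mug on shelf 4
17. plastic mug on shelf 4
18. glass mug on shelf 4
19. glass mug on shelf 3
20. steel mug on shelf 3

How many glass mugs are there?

8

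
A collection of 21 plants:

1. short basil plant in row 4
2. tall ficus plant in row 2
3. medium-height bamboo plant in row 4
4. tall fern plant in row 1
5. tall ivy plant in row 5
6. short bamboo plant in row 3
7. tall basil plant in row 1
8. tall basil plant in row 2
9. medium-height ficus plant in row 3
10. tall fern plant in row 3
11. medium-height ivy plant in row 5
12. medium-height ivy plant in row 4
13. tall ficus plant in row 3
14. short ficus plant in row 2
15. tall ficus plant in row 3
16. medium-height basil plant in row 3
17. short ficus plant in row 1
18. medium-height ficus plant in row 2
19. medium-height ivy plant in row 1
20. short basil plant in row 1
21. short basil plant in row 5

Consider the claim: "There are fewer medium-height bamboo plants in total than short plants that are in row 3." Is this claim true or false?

|medium-height bamboo plants| = 1.
|short plants in row 3| = 1.
The claim requires 1 < 1, which does not hold.

False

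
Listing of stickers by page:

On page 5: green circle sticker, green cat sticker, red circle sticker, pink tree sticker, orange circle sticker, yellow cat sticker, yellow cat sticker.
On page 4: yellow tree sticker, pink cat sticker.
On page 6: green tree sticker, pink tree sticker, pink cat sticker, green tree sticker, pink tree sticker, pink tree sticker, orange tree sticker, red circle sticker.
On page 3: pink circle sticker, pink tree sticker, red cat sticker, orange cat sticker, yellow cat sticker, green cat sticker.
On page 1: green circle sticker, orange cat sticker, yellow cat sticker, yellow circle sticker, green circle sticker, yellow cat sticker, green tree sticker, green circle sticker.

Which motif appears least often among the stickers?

Counts by motif: cat 12, tree 10, circle 9.
The minimum is 9, held uniquely by circle.

circle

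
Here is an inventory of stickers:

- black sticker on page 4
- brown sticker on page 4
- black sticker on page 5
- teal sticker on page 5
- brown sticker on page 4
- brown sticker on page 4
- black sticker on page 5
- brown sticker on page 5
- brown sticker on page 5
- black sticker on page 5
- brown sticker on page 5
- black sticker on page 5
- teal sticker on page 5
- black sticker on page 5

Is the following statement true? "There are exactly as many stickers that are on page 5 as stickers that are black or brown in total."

False

|stickers on page 5| = 10.
|stickers that are black or brown| = 12.
The claim requires 10 = 12, which does not hold.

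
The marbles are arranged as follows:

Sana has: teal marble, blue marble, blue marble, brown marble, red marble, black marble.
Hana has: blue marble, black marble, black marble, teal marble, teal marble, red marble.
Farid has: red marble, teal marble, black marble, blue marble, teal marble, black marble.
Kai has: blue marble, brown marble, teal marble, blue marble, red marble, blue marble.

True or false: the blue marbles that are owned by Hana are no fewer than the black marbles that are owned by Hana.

|blue marbles owned by Hana| = 1.
|black marbles owned by Hana| = 2.
The claim requires 1 ≥ 2, which does not hold.

False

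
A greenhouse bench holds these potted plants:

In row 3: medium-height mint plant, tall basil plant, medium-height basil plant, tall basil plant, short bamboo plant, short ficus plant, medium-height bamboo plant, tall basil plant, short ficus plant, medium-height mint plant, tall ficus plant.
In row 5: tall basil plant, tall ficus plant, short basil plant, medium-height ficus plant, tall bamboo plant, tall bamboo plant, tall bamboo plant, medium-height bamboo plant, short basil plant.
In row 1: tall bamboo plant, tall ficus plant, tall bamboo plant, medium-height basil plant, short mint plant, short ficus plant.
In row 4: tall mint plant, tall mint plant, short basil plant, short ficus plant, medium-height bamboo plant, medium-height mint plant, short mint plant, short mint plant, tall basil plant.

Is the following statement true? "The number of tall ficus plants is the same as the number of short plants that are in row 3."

|tall ficus plants| = 3.
|short plants in row 3| = 3.
The claim requires 3 = 3, which holds.

True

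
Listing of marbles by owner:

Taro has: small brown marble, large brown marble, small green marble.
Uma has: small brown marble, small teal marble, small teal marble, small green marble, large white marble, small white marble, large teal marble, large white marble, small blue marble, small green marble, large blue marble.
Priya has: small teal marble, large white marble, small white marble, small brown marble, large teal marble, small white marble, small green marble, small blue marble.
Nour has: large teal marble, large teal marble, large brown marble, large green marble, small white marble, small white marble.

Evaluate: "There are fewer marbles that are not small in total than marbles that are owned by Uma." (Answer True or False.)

False

There are 11 marbles that are not small.
Count of marbles owned by Uma: 11.
The claim requires 11 < 11, which does not hold.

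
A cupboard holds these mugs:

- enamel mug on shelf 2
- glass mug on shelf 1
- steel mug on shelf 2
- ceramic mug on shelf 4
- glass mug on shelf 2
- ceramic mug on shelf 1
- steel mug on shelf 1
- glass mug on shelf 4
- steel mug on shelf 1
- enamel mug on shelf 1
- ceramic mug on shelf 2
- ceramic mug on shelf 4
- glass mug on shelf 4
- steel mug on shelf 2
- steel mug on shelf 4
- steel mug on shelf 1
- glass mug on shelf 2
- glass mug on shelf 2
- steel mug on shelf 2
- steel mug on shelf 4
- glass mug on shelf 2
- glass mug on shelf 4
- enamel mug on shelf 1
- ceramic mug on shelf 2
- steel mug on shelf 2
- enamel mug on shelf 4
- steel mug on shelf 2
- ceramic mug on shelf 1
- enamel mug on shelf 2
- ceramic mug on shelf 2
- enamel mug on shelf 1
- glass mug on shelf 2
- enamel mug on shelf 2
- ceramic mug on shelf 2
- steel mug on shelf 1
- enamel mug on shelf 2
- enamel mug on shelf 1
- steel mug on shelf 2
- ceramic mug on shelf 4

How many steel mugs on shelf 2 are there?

6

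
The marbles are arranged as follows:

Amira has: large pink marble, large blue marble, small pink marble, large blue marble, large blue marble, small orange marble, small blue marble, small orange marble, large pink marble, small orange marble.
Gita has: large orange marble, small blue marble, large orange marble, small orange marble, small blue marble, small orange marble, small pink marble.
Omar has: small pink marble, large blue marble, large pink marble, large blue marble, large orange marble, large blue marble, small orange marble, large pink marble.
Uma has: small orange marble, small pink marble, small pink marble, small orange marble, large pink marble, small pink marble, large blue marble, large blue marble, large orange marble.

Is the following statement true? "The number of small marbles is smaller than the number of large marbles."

|small marbles| = 17.
|large marbles| = 17.
The claim requires 17 < 17, which does not hold.

False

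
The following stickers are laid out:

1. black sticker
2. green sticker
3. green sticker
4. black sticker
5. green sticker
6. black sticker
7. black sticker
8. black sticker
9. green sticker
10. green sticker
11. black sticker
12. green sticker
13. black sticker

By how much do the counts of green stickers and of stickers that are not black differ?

green stickers: 6. stickers that are not black: 6.
|6 − 6| = 6 − 6 = 0.

0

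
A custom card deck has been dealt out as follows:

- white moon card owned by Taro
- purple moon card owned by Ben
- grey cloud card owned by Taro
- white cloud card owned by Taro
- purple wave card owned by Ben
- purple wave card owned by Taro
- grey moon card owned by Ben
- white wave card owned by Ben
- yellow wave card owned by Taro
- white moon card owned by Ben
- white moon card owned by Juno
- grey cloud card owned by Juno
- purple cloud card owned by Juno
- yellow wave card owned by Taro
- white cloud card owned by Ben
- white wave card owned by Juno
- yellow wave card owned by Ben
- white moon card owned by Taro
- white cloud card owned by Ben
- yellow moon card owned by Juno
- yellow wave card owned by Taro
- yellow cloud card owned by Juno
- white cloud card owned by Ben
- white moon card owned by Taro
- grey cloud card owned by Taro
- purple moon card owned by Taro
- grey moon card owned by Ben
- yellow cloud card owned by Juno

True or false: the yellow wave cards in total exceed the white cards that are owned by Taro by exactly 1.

There are 4 yellow wave cards.
Count of white cards owned by Taro: 4.
The claim requires 4 − 4 (= 0) to equal 1, which does not hold.

False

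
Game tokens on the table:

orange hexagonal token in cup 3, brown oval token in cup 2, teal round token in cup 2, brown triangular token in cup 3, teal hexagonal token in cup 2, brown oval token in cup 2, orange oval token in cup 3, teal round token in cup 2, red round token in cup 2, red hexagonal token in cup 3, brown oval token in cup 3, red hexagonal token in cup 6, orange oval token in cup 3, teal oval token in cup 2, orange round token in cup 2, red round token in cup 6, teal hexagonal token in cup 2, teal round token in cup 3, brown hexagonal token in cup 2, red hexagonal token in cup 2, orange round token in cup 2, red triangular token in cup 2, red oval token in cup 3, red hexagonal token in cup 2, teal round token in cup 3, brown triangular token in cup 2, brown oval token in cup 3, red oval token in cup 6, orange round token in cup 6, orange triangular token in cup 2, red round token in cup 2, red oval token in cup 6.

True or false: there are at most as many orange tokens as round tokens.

There are 7 orange tokens.
There are 10 round tokens.
The claim requires 7 ≤ 10, which holds.

True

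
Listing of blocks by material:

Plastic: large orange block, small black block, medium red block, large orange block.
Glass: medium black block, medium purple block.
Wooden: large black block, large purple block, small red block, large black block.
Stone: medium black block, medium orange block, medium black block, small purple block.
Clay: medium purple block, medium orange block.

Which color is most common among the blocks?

black

Counts by color: black 6, purple 4, orange 4, red 2.
The maximum is 6, held uniquely by black.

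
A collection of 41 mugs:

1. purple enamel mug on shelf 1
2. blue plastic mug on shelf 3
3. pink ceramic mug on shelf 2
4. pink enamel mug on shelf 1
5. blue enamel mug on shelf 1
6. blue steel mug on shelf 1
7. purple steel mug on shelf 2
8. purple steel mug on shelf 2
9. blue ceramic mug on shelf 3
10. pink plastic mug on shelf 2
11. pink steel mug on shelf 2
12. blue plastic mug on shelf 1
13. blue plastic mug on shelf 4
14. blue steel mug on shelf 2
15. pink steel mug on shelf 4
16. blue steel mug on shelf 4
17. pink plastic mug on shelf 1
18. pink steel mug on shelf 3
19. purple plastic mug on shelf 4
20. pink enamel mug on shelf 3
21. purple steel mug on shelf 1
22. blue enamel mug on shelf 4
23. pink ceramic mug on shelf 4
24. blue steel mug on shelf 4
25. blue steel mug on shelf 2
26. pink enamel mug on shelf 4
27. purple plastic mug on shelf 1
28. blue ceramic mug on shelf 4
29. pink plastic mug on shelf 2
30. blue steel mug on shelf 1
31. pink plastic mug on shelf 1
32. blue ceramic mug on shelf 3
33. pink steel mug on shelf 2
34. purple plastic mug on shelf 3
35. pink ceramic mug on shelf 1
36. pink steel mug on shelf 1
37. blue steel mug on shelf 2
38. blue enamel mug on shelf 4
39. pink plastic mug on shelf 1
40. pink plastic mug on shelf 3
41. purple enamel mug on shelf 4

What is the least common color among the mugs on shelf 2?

Counts by color (restricted to mugs on shelf 2): pink 5, blue 3, purple 2.
The minimum is 2, held uniquely by purple.

purple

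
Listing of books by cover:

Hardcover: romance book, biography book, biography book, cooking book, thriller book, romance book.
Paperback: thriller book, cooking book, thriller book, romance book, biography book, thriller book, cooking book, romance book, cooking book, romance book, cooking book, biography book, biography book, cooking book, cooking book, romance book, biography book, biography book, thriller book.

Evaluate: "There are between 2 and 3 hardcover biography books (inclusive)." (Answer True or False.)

True

hardcover biography books: 2.
The claim requires 2 ≤ 2 ≤ 3, which holds.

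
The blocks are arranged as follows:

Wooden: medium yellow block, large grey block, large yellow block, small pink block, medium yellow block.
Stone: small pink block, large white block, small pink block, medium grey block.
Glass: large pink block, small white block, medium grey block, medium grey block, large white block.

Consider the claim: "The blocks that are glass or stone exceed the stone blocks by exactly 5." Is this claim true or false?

blocks that are glass or stone: 9.
stone blocks: 4.
The claim requires 9 − 4 (= 5) to equal 5, which holds.

True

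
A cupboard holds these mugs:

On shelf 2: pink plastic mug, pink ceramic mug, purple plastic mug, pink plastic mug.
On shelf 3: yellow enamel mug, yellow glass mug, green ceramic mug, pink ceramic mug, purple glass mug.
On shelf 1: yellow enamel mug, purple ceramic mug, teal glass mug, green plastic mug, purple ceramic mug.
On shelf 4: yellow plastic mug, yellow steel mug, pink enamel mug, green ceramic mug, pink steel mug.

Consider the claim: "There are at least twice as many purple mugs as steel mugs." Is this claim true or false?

True

There are 4 purple mugs.
There are 2 steel mugs.
The claim requires 4 ≥ 2 × 2 = 4, which holds.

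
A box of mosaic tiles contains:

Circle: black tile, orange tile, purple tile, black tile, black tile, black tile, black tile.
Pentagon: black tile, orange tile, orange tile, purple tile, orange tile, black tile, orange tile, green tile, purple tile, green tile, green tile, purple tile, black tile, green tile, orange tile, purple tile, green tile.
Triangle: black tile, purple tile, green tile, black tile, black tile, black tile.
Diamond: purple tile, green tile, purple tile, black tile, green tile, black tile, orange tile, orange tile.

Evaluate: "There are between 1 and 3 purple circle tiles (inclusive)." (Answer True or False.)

|purple circle tiles| = 1.
The claim requires 1 ≤ 1 ≤ 3, which holds.

True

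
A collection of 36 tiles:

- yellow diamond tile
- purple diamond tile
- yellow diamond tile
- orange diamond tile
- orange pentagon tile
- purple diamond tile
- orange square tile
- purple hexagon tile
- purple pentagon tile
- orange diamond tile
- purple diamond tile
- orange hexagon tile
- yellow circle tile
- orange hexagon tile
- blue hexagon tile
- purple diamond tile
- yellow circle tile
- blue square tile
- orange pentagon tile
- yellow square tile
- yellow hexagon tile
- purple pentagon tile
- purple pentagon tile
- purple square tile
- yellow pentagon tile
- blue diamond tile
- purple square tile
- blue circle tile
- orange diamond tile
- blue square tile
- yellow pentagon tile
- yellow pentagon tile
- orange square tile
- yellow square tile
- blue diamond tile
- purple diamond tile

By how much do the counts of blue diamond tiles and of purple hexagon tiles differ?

1

blue diamond tiles: 2. purple hexagon tiles: 1.
|2 − 1| = 2 − 1 = 1.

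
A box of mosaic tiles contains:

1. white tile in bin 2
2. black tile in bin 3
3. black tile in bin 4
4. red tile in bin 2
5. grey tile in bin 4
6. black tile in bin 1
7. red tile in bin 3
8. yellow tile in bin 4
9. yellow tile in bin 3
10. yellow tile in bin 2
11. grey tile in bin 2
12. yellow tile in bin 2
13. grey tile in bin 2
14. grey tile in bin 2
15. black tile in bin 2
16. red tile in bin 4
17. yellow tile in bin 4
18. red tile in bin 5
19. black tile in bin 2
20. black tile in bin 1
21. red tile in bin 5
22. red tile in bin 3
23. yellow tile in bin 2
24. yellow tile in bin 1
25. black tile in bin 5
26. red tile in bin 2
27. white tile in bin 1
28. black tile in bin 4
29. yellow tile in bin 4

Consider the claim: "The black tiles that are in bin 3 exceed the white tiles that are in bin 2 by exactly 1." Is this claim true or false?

False

|black tiles in bin 3| = 1.
|white tiles in bin 2| = 1.
The claim requires 1 − 1 (= 0) to equal 1, which does not hold.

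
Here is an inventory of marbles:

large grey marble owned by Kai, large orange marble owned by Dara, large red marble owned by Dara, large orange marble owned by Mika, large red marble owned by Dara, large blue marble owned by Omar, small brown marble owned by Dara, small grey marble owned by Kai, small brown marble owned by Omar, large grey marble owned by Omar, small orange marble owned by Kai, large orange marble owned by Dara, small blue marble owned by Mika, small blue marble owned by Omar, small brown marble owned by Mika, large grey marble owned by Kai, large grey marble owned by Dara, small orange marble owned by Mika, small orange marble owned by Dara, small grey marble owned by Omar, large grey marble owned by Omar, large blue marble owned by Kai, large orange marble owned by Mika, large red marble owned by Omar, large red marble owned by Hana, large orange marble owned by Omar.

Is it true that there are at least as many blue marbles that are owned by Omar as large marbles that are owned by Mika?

True

|blue marbles owned by Omar| = 2.
|large marbles owned by Mika| = 2.
The claim requires 2 ≥ 2, which holds.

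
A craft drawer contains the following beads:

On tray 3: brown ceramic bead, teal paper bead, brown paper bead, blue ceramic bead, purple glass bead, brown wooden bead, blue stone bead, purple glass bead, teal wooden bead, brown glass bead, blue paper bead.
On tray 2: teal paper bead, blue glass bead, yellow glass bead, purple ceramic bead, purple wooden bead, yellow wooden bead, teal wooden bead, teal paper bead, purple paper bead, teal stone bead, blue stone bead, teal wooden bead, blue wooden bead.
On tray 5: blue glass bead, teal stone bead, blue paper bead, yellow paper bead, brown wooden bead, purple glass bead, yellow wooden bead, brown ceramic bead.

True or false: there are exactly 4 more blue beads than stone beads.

|blue beads| = 8.
|stone beads| = 4.
The claim requires 8 − 4 (= 4) to equal 4, which holds.

True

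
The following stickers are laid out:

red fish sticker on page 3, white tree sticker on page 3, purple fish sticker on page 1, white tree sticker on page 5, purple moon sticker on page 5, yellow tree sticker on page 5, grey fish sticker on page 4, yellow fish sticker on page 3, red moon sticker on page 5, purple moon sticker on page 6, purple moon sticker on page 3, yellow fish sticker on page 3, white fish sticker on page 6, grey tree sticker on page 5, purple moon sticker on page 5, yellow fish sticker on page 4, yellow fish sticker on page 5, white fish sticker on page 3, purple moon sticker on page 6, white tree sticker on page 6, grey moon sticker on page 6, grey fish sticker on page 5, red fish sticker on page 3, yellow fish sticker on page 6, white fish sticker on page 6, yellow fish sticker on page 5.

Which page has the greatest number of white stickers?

page 6

Counts by page (restricted to white stickers): page 6→3, page 3→2, page 5→1, page 4→0, page 1→0.
The maximum is 3, held uniquely by page 6.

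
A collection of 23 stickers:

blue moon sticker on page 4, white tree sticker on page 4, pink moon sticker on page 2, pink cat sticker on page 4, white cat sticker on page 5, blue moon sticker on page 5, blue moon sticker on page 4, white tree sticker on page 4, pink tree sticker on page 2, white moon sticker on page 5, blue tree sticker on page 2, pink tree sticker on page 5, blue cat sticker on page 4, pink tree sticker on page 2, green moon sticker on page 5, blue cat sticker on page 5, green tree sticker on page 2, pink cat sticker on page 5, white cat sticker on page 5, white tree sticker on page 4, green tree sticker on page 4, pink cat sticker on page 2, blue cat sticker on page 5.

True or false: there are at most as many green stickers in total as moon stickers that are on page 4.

False

|green stickers| = 3.
|moon stickers on page 4| = 2.
The claim requires 3 ≤ 2, which does not hold.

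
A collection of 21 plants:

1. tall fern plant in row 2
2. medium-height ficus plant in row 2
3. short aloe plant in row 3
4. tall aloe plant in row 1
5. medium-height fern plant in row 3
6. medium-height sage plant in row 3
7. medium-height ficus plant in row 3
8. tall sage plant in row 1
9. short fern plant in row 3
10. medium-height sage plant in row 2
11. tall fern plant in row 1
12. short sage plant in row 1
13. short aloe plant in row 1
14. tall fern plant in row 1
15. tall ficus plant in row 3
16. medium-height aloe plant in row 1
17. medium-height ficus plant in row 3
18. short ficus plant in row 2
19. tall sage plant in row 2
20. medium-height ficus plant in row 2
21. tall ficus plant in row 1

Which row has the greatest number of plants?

row 1

Counts by row: row 1→8, row 3→7, row 2→6.
The maximum is 8, held uniquely by row 1.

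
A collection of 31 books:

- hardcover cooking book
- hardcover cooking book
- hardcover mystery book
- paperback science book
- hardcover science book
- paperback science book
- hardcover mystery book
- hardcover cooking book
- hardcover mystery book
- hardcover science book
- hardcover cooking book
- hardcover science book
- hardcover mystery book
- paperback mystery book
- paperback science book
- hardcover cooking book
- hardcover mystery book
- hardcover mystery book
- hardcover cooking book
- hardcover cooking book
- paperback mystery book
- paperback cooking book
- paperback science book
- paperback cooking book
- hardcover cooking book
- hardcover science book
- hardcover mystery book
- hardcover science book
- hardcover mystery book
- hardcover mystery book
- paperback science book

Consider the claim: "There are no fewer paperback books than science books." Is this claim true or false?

paperback books: 9.
science books: 10.
The claim requires 9 ≥ 10, which does not hold.

False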